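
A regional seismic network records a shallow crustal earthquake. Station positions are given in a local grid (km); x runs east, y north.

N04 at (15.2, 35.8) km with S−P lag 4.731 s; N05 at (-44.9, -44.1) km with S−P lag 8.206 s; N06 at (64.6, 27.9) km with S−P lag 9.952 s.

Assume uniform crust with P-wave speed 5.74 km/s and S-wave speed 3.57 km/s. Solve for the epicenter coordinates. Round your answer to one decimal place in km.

-29.3 km east, 31.8 km north

Distance from S−P lag: d = Δt · v_P v_S / (v_P − v_S) = Δt · (5.74·3.57)/(5.74−3.57) ≈ 9.4432·Δt.
So d_N04 = 44.68, d_N05 = 77.49, d_N06 = 93.98 km.
Circle about each station: (x − 15.2)² + (y − 35.8)² = 44.68²; (x + 44.9)² + (y + 44.1)² = 77.49²; (x − 64.6)² + (y − 27.9)² = 93.98².
Subtracting pairs of circle equations eliminates x²+y² and gives linear equations (the radical axes):
-120.2 x − 159.8 y = -1560.26
98.8 x − 15.8 y = -3397.05
Solving the 2×2 system: x ≈ -29.3, y ≈ 31.8 km.
Check against N04 (with the unrounded x, y): √((x − 15.2)²+(y − 35.8)²) = 44.68 ≈ 44.68 km. ✓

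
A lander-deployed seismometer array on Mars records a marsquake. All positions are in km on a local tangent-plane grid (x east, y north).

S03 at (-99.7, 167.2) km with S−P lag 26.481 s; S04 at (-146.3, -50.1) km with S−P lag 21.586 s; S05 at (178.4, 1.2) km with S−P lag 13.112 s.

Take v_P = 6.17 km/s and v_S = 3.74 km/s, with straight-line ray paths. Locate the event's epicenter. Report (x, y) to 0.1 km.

57.6 km east, -29.0 km north

Distance from S−P lag: d = Δt · v_P v_S / (v_P − v_S) = Δt · (6.17·3.74)/(6.17−3.74) ≈ 9.4962·Δt.
So d_S03 = 251.47, d_S04 = 204.99, d_S05 = 124.51 km.
Circle about each station: (x + 99.7)² + (y − 167.2)² = 251.47²; (x + 146.3)² + (y + 50.1)² = 204.99²; (x − 178.4)² + (y − 1.2)² = 124.51².
Subtracting the S03 equation from the S04 and S05 equations removes the quadratic terms:
-93.2 x − 434.6 y = 7234.03
556.2 x − 332.0 y = 41666.49
Solving the 2×2 system: x ≈ 57.6, y ≈ -29.0 km.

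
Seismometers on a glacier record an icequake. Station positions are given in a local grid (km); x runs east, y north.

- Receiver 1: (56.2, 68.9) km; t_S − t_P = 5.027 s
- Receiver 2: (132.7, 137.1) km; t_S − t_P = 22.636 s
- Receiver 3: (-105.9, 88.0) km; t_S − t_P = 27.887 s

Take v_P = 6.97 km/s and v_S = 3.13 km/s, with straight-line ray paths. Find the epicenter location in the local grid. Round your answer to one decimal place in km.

Distance from S−P lag: d = Δt · v_P v_S / (v_P − v_S) = Δt · (6.97·3.13)/(6.97−3.13) ≈ 5.6813·Δt.
So d_Receiver 1 = 28.56, d_Receiver 2 = 128.60, d_Receiver 3 = 158.43 km.
Circle about each station: (x − 56.2)² + (y − 68.9)² = 28.56²; (x − 132.7)² + (y − 137.1)² = 128.60²; (x + 105.9)² + (y − 88.0)² = 158.43².
Subtracting the Receiver 1 equation from the Receiver 2 and Receiver 3 equations removes the quadratic terms:
153.0 x + 136.4 y = 12777.76
-324.2 x + 38.2 y = -13231.23
Solving the 2×2 system: x ≈ 45.8, y ≈ 42.3 km.
Check against Receiver 1 (with the unrounded x, y): √((x − 56.2)²+(y − 68.9)²) = 28.55 ≈ 28.56 km. ✓

45.8 km east, 42.3 km north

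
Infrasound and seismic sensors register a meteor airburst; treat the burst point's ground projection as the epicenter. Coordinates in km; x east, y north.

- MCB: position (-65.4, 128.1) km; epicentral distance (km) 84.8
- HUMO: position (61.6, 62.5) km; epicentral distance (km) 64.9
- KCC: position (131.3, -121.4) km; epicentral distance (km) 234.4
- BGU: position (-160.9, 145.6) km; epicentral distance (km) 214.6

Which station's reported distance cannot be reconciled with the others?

Solve using three stations at a time. Using MCB, HUMO, KCC (subtract circle equations pairwise → linear system) gives (x, y) ≈ (-2.8, 70.9).
Distances from that point to each station vs reported:
  MCB: calculated 84.8 vs reported 84.8 → residual 0.0 km
  HUMO: calculated 64.9 vs reported 64.9 → residual 0.0 km
  KCC: calculated 234.4 vs reported 234.4 → residual 0.0 km
  BGU: calculated 174.9 vs reported 214.6 → residual 39.7 km
MCB, HUMO, KCC are mutually consistent (residuals ≈ 0); BGU is off by 39.7 km.

BGU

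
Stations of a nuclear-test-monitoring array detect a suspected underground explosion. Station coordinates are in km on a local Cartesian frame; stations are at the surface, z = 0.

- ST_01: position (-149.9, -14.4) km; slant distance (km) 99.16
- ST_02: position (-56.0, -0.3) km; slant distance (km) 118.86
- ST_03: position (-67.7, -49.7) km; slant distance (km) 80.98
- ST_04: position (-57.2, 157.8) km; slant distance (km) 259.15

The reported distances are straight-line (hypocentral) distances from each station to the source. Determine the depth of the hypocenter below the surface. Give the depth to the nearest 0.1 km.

depth ≈ 53.7 km

Each station gives a sphere (x−x_i)² + (y−y_i)² + z² = d_i² (stations at z=0).
Subtracting the ST_01 sphere from ST_02 and ST_03: z² cancels, leaving linear equations in x and y:
187.8 x + 28.2 y = -23836.27
164.4 x − 70.6 y = -12349.04
Solving: x ≈ -113.502, y ≈ -89.386 km (keep extra digits for the depth step; rounded: -113.5, -89.4).
Then from the ST_01 sphere: z² = 99.16² − (x + 149.9)² − (y + 14.4)² with x = -113.502, y = -89.386, so z ≈ 53.712 ≈ 53.7 km.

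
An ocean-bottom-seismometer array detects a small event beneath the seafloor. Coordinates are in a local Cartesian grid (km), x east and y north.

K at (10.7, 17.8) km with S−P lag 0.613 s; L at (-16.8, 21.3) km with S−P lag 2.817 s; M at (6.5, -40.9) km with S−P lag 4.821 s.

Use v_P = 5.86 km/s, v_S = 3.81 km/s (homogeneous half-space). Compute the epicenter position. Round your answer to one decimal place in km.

12.2 km east, 11.3 km north

Distance from S−P lag: d = Δt · v_P v_S / (v_P − v_S) = Δt · (5.86·3.81)/(5.86−3.81) ≈ 10.8910·Δt.
So d_K = 6.68, d_L = 30.68, d_M = 52.51 km.
Circle about each station: (x − 10.7)² + (y − 17.8)² = 6.68²; (x + 16.8)² + (y − 21.3)² = 30.68²; (x − 6.5)² + (y + 40.9)² = 52.51².
Subtracting the K equation from the L and M equations removes the quadratic terms:
-55.0 x + 7.0 y = -592.04
-8.4 x − 117.4 y = -1428.95
Solving the 2×2 system: x ≈ 12.2, y ≈ 11.3 km.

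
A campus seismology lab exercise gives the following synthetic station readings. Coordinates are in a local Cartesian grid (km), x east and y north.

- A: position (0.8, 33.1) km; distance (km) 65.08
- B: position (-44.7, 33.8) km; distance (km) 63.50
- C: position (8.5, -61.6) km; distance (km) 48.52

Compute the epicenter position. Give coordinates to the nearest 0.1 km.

x ≈ -25.1 km, y ≈ -26.6 km

Circle about each station: (x − 0.8)² + (y − 33.1)² = 65.08²; (x + 44.7)² + (y − 33.8)² = 63.50²; (x − 8.5)² + (y + 61.6)² = 48.52².
Subtracting the A equation from the B and C equations removes the quadratic terms:
-91.0 x + 1.4 y = 2247.44
15.4 x − 189.4 y = 4651.78
Solving the 2×2 system: x ≈ -25.1, y ≈ -26.6 km.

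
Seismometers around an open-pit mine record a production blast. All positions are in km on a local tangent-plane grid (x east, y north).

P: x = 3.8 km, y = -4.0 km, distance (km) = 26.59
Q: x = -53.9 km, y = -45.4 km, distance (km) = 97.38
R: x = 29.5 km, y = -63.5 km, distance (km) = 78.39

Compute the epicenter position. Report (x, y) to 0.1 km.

x ≈ 22.8 km, y ≈ 14.6 km

Circle about each station: (x − 3.8)² + (y + 4.0)² = 26.59²; (x + 53.9)² + (y + 45.4)² = 97.38²; (x − 29.5)² + (y + 63.5)² = 78.39².
Subtracting pairs of circle equations eliminates x²+y² and gives linear equations (the radical axes):
-115.4 x − 82.8 y = -3839.91
51.4 x − 119.0 y = -565.90
Solving the 2×2 system: x ≈ 22.8, y ≈ 14.6 km.
Check against P (with the unrounded x, y): √((x − 3.8)²+(y + 4.0)²) = 26.59 ≈ 26.59 km. ✓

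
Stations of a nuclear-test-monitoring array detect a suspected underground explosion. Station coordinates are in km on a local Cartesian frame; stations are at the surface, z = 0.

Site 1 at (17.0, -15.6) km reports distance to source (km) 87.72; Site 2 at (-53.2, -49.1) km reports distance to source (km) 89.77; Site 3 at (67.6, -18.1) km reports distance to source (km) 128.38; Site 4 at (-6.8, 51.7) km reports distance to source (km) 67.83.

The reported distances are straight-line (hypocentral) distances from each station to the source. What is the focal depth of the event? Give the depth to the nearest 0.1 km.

z ≈ 50.7 km

Each station gives a sphere (x−x_i)² + (y−y_i)² + z² = d_i² (stations at z=0).
Subtracting the Site 1 sphere from Site 2 and Site 3: z² cancels, leaving linear equations in x and y:
-140.4 x − 67.0 y = 4344.84
101.2 x − 5.0 y = -4421.62
Solving: x ≈ -42.496, y ≈ 24.203 km (keep extra digits for the depth step; rounded: -42.5, 24.2).
Then from the Site 1 sphere: z² = 87.72² − (x − 17.0)² − (y + 15.6)² with x = -42.496, y = 24.203, so z ≈ 50.703 ≈ 50.7 km.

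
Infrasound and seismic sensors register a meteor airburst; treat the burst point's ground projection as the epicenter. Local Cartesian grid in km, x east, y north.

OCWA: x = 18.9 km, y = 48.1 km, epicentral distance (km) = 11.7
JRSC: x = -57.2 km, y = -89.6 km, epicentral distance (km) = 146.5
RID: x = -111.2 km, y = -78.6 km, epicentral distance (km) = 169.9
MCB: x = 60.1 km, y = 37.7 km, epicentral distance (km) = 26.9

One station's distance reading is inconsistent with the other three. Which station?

MCB

Solve using three stations at a time. Using OCWA, JRSC, RID (subtract circle equations pairwise → linear system) gives (x, y) ≈ (9.8, 40.7).
Distances from that point to each station vs reported:
  OCWA: calculated 11.7 vs reported 11.7 → residual 0.0 km
  JRSC: calculated 146.5 vs reported 146.5 → residual 0.0 km
  RID: calculated 169.9 vs reported 169.9 → residual 0.0 km
  MCB: calculated 50.4 vs reported 26.9 → residual 23.5 km
OCWA, JRSC, RID are mutually consistent (residuals ≈ 0); MCB is off by 23.5 km.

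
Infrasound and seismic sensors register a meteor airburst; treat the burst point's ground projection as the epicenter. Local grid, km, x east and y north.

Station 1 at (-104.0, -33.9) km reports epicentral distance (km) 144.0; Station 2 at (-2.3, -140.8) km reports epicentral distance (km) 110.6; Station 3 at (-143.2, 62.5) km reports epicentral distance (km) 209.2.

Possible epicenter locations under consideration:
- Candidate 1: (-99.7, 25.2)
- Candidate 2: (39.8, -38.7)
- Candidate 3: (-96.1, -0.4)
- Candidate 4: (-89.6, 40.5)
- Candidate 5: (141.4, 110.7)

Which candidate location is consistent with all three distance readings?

For each candidate, compare |candidate − station| to the reported distance:
Candidate 1: residuals Station 1 84.7, Station 2 81.9, Station 3 151.9 → max 151.9 km
Candidate 2: residuals Station 1 0.1, Station 2 0.2, Station 3 0.1 → max 0.2 km
Candidate 3: residuals Station 1 109.6, Station 2 58.3, Station 3 130.6 → max 130.6 km
Candidate 4: residuals Station 1 68.2, Station 2 90.6, Station 3 151.3 → max 151.3 km
Candidate 5: residuals Station 1 140.8, Station 2 179.1, Station 3 79.5 → max 179.1 km
Only Candidate 2 has all residuals ≈ 0.

Candidate 2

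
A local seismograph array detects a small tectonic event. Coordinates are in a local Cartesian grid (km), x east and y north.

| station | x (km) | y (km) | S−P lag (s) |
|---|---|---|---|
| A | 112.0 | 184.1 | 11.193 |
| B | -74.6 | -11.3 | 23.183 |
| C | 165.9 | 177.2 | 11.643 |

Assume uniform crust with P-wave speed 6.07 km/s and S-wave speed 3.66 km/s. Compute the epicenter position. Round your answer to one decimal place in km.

118.1 km east, 81.1 km north

Distance from S−P lag: d = Δt · v_P v_S / (v_P − v_S) = Δt · (6.07·3.66)/(6.07−3.66) ≈ 9.2183·Δt.
So d_A = 103.18, d_B = 213.71, d_C = 107.33 km.
Circle about each station: (x − 112.0)² + (y − 184.1)² = 103.18²; (x + 74.6)² + (y + 11.3)² = 213.71²; (x − 165.9)² + (y − 177.2)² = 107.33².
Subtracting the A equation from the B and C equations removes the quadratic terms:
-373.2 x − 390.8 y = -75769.81
107.8 x − 13.8 y = 11612.22
Solving the 2×2 system: x ≈ 118.1, y ≈ 81.1 km.
Check against A (with the unrounded x, y): √((x − 112.0)²+(y − 184.1)²) = 103.18 ≈ 103.18 km. ✓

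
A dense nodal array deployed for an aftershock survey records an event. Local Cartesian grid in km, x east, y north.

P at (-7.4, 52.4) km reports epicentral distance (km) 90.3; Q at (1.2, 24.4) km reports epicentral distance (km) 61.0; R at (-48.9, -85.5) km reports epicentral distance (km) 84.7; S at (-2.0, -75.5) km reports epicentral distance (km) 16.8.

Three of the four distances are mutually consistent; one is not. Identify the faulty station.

Solve using three stations at a time. Using P, Q, R (subtract circle equations pairwise → linear system) gives (x, y) ≈ (18.5, -34.1).
Distances from that point to each station vs reported:
  P: calculated 90.3 vs reported 90.3 → residual 0.0 km
  Q: calculated 61.0 vs reported 61.0 → residual 0.0 km
  R: calculated 84.7 vs reported 84.7 → residual 0.0 km
  S: calculated 46.2 vs reported 16.8 → residual 29.4 km
P, Q, R are mutually consistent (residuals ≈ 0); S is off by 29.4 km.

S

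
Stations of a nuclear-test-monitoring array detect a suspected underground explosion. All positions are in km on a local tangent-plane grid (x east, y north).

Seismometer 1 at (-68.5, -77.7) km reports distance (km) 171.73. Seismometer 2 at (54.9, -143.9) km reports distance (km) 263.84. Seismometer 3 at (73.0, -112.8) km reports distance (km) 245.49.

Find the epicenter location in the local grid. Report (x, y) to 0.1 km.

Circle about each station: (x + 68.5)² + (y + 77.7)² = 171.73²; (x − 54.9)² + (y + 143.9)² = 263.84²; (x − 73.0)² + (y + 112.8)² = 245.49².
Subtracting the Seismometer 1 equation from the Seismometer 2 and Seismometer 3 equations removes the quadratic terms:
246.8 x − 132.4 y = -27128.67
283.0 x − 70.2 y = -23450.85
Solving the 2×2 system: x ≈ -59.6, y ≈ 93.8 km.

x ≈ -59.6 km, y ≈ 93.8 km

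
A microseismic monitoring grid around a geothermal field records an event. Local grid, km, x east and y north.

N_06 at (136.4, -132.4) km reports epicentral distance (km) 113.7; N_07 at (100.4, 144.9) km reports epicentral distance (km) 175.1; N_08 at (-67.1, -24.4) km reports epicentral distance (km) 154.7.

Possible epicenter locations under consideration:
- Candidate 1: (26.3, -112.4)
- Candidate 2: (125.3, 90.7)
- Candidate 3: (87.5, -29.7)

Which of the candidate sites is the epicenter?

Candidate 3

For each candidate, compare |candidate − station| to the reported distance:
Candidate 1: residuals N_06 1.8, N_07 92.7, N_08 26.4 → max 92.7 km
Candidate 2: residuals N_06 109.7, N_07 115.5, N_08 69.5 → max 115.5 km
Candidate 3: residuals N_06 0.0, N_07 0.0, N_08 0.0 → max 0.0 km
Only Candidate 3 has all residuals ≈ 0.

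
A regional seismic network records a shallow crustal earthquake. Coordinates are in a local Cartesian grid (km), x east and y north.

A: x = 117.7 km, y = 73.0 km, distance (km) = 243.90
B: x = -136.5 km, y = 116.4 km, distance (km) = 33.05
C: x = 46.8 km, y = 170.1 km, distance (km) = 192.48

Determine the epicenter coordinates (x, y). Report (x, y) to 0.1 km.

(-125.9, 85.1)

Circle about each station: (x − 117.7)² + (y − 73.0)² = 243.90²; (x + 136.5)² + (y − 116.4)² = 33.05²; (x − 46.8)² + (y − 170.1)² = 192.48².
Subtracting the A equation from the B and C equations removes the quadratic terms:
-508.4 x + 86.8 y = 71393.83
-141.8 x + 194.2 y = 34380.62
Solving the 2×2 system: x ≈ -125.9, y ≈ 85.1 km.
Check against A (with the unrounded x, y): √((x − 117.7)²+(y − 73.0)²) = 243.90 ≈ 243.90 km. ✓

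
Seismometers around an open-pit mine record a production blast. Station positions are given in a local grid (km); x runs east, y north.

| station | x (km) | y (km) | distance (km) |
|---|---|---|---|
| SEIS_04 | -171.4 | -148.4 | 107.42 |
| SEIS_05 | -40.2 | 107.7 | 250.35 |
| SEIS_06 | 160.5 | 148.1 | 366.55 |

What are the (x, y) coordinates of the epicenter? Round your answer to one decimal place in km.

(-64.2, -141.5)

Circle about each station: (x + 171.4)² + (y + 148.4)² = 107.42²; (x + 40.2)² + (y − 107.7)² = 250.35²; (x − 160.5)² + (y − 148.1)² = 366.55².
Subtracting the SEIS_04 equation from the SEIS_05 and SEIS_06 equations removes the quadratic terms:
262.4 x + 512.2 y = -89321.26
663.8 x + 593.0 y = -126526.51
Solving the 2×2 system: x ≈ -64.2, y ≈ -141.5 km.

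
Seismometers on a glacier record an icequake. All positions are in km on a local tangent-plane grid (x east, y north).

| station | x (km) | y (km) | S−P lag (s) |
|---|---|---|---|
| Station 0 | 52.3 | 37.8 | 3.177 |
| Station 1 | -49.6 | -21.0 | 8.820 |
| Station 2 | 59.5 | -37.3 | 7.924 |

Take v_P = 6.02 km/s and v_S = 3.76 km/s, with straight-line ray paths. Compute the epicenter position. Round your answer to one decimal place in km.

Distance from S−P lag: d = Δt · v_P v_S / (v_P − v_S) = Δt · (6.02·3.76)/(6.02−3.76) ≈ 10.0156·Δt.
So d_Station 0 = 31.82, d_Station 1 = 88.34, d_Station 2 = 79.36 km.
Circle about each station: (x − 52.3)² + (y − 37.8)² = 31.82²; (x + 49.6)² + (y + 21.0)² = 88.34²; (x − 59.5)² + (y + 37.3)² = 79.36².
Subtracting pairs of circle equations eliminates x²+y² and gives linear equations (the radical axes):
-203.8 x − 117.6 y = -8054.41
14.4 x − 150.2 y = -4518.09
Solving the 2×2 system: x ≈ 21.0, y ≈ 32.1 km.
Check against Station 0 (with the unrounded x, y): √((x − 52.3)²+(y − 37.8)²) = 31.81 ≈ 31.82 km. ✓

21.0 km east, 32.1 km north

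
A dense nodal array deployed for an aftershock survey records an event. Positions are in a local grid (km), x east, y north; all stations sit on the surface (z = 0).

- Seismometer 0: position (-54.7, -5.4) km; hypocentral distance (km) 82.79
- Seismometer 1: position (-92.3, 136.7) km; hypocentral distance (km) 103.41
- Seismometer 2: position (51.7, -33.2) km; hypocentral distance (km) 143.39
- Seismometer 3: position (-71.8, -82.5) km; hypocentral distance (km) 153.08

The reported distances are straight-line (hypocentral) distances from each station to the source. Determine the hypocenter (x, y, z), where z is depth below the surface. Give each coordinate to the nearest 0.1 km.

x ≈ -45.3 km, y ≈ 59.6 km, depth ≈ 50.4 km

Each station gives a sphere (x−x_i)² + (y−y_i)² + z² = d_i² (stations at z=0).
Subtracting the Seismometer 0 sphere from Seismometer 1 and Seismometer 2: z² cancels, leaving linear equations in x and y:
-75.2 x + 284.2 y = 20345.49
212.8 x − 55.6 y = -12952.63
Solving: x ≈ -45.294, y ≈ 59.604 km (keep extra digits for the depth step; rounded: -45.3, 59.6).
Then from the Seismometer 0 sphere: z² = 82.79² − (x + 54.7)² − (y + 5.4)² with x = -45.294, y = 59.604, so z ≈ 50.400 ≈ 50.4 km.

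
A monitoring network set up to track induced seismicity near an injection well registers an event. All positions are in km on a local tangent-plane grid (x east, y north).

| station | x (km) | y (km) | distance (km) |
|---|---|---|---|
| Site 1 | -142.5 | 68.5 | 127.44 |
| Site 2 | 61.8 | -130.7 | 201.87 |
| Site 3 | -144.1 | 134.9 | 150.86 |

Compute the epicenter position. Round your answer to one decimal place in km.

(-15.7, 55.7)

Circle about each station: (x + 142.5)² + (y − 68.5)² = 127.44²; (x − 61.8)² + (y + 130.7)² = 201.87²; (x + 144.1)² + (y − 134.9)² = 150.86².
Subtracting the Site 1 equation from the Site 2 and Site 3 equations removes the quadratic terms:
408.6 x − 398.4 y = -28607.31
-3.2 x + 132.8 y = 7446.53
Solving the 2×2 system: x ≈ -15.7, y ≈ 55.7 km.
Check against Site 1 (with the unrounded x, y): √((x + 142.5)²+(y − 68.5)²) = 127.44 ≈ 127.44 km. ✓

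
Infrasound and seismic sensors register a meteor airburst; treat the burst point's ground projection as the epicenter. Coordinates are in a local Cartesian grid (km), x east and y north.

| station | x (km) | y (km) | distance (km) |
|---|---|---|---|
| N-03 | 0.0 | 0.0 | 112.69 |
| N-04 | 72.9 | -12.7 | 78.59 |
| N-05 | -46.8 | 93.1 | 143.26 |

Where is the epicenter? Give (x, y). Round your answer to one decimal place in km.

93.3 km east, 63.2 km north

Circle about each station: x² + y² = 112.69²; (x − 72.9)² + (y + 12.7)² = 78.59²; (x + 46.8)² + (y − 93.1)² = 143.26².
Subtracting pairs of circle equations eliminates x²+y² and gives linear equations (the radical axes):
145.8 x − 25.4 y = 11998.35
-93.6 x + 186.2 y = 3033.46
Solving the 2×2 system: x ≈ 93.3, y ≈ 63.2 km.
Check against N-03 (with the unrounded x, y): √(x²+y²) = 112.69 ≈ 112.69 km. ✓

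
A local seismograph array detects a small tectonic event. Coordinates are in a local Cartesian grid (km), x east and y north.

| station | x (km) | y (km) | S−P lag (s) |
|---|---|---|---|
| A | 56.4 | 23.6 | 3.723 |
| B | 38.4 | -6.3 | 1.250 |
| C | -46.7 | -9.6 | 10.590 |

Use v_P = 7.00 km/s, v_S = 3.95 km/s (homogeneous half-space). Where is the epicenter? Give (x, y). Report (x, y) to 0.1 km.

x ≈ 49.3 km, y ≈ -9.4 km

Distance from S−P lag: d = Δt · v_P v_S / (v_P − v_S) = Δt · (7.00·3.95)/(7.00−3.95) ≈ 9.0656·Δt.
So d_A = 33.75, d_B = 11.33, d_C = 96.00 km.
Circle about each station: (x − 56.4)² + (y − 23.6)² = 33.75²; (x − 38.4)² + (y + 6.3)² = 11.33²; (x + 46.7)² + (y + 9.6)² = 96.00².
Subtracting the A equation from the B and C equations removes the quadratic terms:
-36.0 x − 59.8 y = -1212.98
-206.2 x − 66.4 y = -9541.81
Solving the 2×2 system: x ≈ 49.3, y ≈ -9.4 km.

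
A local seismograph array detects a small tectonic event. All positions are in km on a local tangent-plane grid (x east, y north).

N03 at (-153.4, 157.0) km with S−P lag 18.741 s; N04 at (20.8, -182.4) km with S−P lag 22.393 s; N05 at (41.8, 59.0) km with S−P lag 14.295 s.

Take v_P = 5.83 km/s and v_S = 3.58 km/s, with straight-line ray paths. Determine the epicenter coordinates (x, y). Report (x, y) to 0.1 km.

-77.3 km east, 0.7 km north

Distance from S−P lag: d = Δt · v_P v_S / (v_P − v_S) = Δt · (5.83·3.58)/(5.83−3.58) ≈ 9.2762·Δt.
So d_N03 = 173.84, d_N04 = 207.72, d_N05 = 132.60 km.
Circle about each station: (x + 153.4)² + (y − 157.0)² = 173.84²; (x − 20.8)² + (y + 182.4)² = 207.72²; (x − 41.8)² + (y − 59.0)² = 132.60².
Subtracting pairs of circle equations eliminates x²+y² and gives linear equations (the radical axes):
348.4 x − 678.8 y = -27405.41
390.4 x − 196.0 y = -30314.73
Solving the 2×2 system: x ≈ -77.3, y ≈ 0.7 km.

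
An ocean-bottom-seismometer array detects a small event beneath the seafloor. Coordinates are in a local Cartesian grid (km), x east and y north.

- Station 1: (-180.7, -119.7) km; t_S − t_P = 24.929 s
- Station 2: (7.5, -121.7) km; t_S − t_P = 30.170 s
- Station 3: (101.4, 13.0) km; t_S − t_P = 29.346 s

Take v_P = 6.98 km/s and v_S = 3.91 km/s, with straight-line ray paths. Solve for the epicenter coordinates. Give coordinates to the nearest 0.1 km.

-144.9 km east, 99.0 km north

Distance from S−P lag: d = Δt · v_P v_S / (v_P − v_S) = Δt · (6.98·3.91)/(6.98−3.91) ≈ 8.8898·Δt.
So d_Station 1 = 221.61, d_Station 2 = 268.21, d_Station 3 = 260.88 km.
Circle about each station: (x + 180.7)² + (y + 119.7)² = 221.61²; (x − 7.5)² + (y + 121.7)² = 268.21²; (x − 101.4)² + (y − 13.0)² = 260.88².
Subtracting the Station 1 equation from the Station 2 and Station 3 equations removes the quadratic terms:
376.4 x − 4.0 y = -54939.05
564.2 x + 265.4 y = -55477.00
Solving the 2×2 system: x ≈ -144.9, y ≈ 99.0 km.
Check against Station 1 (with the unrounded x, y): √((x + 180.7)²+(y + 119.7)²) = 221.63 ≈ 221.61 km. ✓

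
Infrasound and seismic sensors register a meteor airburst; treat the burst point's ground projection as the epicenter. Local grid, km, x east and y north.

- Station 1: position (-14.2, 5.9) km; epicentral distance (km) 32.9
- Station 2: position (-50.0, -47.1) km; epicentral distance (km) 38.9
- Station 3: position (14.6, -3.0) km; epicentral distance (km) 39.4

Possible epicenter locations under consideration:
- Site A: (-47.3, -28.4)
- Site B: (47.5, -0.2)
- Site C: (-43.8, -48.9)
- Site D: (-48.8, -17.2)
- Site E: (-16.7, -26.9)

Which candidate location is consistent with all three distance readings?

For each candidate, compare |candidate − station| to the reported distance:
Site A: residuals Station 1 14.8, Station 2 20.0, Station 3 27.5 → max 27.5 km
Site B: residuals Station 1 29.1, Station 2 69.3, Station 3 6.4 → max 69.3 km
Site C: residuals Station 1 29.4, Station 2 32.4, Station 3 34.9 → max 34.9 km
Site D: residuals Station 1 8.7, Station 2 9.0, Station 3 25.6 → max 25.6 km
Site E: residuals Station 1 0.0, Station 2 0.0, Station 3 0.0 → max 0.0 km
Only Site E has all residuals ≈ 0.

Site E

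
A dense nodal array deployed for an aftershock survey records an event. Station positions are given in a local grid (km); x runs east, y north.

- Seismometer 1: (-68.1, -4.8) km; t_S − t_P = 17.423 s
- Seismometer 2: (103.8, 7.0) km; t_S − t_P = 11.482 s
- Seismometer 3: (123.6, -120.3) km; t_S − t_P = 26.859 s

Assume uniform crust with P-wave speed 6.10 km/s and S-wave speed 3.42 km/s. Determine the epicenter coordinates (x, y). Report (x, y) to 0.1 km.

43.2 km east, 72.7 km north

Distance from S−P lag: d = Δt · v_P v_S / (v_P − v_S) = Δt · (6.10·3.42)/(6.10−3.42) ≈ 7.7843·Δt.
So d_Seismometer 1 = 135.63, d_Seismometer 2 = 89.38, d_Seismometer 3 = 209.08 km.
Circle about each station: (x + 68.1)² + (y + 4.8)² = 135.63²; (x − 103.8)² + (y − 7.0)² = 89.38²; (x − 123.6)² + (y + 120.3)² = 209.08².
Subtracting the Seismometer 1 equation from the Seismometer 2 and Seismometer 3 equations removes the quadratic terms:
343.8 x + 23.6 y = 16569.50
383.4 x − 231.0 y = -230.55
Solving the 2×2 system: x ≈ 43.2, y ≈ 72.7 km.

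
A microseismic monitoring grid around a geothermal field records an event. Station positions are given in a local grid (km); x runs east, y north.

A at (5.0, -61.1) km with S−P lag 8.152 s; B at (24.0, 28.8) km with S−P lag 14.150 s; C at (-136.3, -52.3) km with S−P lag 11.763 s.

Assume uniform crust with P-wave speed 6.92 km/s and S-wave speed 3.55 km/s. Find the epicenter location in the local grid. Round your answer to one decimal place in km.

Distance from S−P lag: d = Δt · v_P v_S / (v_P − v_S) = Δt · (6.92·3.55)/(6.92−3.55) ≈ 7.2896·Δt.
So d_A = 59.42, d_B = 103.15, d_C = 85.75 km.
Circle about each station: (x − 5.0)² + (y + 61.1)² = 59.42²; (x − 24.0)² + (y − 28.8)² = 103.15²; (x + 136.3)² + (y + 52.3)² = 85.75².
Subtracting pairs of circle equations eliminates x²+y² and gives linear equations (the radical axes):
38.0 x + 179.8 y = -9461.96
-282.6 x + 17.6 y = 13732.44
Solving the 2×2 system: x ≈ -51.2, y ≈ -41.8 km.
Check against A (with the unrounded x, y): √((x − 5.0)²+(y + 61.1)²) = 59.42 ≈ 59.42 km. ✓

(-51.2, -41.8)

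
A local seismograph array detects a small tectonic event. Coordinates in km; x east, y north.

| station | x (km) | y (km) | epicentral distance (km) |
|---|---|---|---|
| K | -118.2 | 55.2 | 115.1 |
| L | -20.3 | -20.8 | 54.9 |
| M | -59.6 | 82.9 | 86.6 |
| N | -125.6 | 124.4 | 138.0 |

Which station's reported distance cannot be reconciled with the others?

Solve using three stations at a time. Using L, M, N (subtract circle equations pairwise → linear system) gives (x, y) ≈ (-72.0, -2.7).
Distances from that point to each station vs reported:
  K: calculated 74.1 vs reported 115.1 → residual 41.0 km
  L: calculated 54.8 vs reported 54.9 → residual 0.1 km
  M: calculated 86.5 vs reported 86.6 → residual 0.1 km
  N: calculated 138.0 vs reported 138.0 → residual 0.0 km
L, M, N are mutually consistent (residuals ≈ 0); K is off by 41.0 km.

K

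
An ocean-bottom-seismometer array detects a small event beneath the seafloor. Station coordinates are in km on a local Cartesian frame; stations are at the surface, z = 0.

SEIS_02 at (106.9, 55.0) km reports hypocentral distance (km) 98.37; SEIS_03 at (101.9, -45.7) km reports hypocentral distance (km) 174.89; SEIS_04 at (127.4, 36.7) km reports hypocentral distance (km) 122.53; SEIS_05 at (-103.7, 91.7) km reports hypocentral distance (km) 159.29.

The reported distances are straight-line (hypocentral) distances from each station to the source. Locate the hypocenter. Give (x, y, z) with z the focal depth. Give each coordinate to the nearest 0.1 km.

Each station gives a sphere (x−x_i)² + (y−y_i)² + z² = d_i² (stations at z=0).
Subtracting the SEIS_02 sphere from SEIS_03 and SEIS_04: z² cancels, leaving linear equations in x and y:
-10.0 x − 201.4 y = -22890.37
41.0 x − 36.6 y = -2211.90
Solving: x ≈ 45.494, y ≈ 111.397 km (keep extra digits for the depth step; rounded: 45.5, 111.4).
Then from the SEIS_02 sphere: z² = 98.37² − (x − 106.9)² − (y − 55.0)² with x = 45.494, y = 111.397, so z ≈ 52.205 ≈ 52.2 km.
Check against SEIS_05 (with the unrounded solution): distance 159.29 ≈ 159.29 km. ✓

x ≈ 45.5 km, y ≈ 111.4 km, depth ≈ 52.2 km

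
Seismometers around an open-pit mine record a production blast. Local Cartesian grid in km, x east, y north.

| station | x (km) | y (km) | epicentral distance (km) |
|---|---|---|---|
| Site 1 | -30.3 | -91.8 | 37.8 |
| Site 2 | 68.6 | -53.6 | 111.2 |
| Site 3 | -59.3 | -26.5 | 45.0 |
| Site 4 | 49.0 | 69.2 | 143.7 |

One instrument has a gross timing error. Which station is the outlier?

Site 2

Solve using three stations at a time. Using Site 1, Site 3, Site 4 (subtract circle equations pairwise → linear system) gives (x, y) ≈ (-24.1, -54.5).
Distances from that point to each station vs reported:
  Site 1: calculated 37.8 vs reported 37.8 → residual 0.0 km
  Site 2: calculated 92.7 vs reported 111.2 → residual 18.5 km
  Site 3: calculated 45.0 vs reported 45.0 → residual 0.0 km
  Site 4: calculated 143.7 vs reported 143.7 → residual 0.0 km
Site 1, Site 3, Site 4 are mutually consistent (residuals ≈ 0); Site 2 is off by 18.5 km.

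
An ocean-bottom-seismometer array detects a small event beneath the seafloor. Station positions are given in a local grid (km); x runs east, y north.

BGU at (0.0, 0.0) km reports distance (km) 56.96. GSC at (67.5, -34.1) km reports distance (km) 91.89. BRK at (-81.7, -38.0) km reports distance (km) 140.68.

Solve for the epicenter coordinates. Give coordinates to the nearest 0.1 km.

28.7 km east, 49.2 km north

Circle about each station: x² + y² = 56.96²; (x − 67.5)² + (y + 34.1)² = 91.89²; (x + 81.7)² + (y + 38.0)² = 140.68².
Subtracting pairs of circle equations eliminates x²+y² and gives linear equations (the radical axes):
135.0 x − 68.2 y = 519.73
-163.4 x − 76.0 y = -8427.53
Solving the 2×2 system: x ≈ 28.7, y ≈ 49.2 km.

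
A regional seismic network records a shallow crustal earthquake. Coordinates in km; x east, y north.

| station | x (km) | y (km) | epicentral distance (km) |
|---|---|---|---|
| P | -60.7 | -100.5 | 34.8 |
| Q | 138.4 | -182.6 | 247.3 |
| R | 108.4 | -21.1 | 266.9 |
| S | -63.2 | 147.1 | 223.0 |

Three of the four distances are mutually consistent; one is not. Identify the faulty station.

Solve using three stations at a time. Using P, Q, S (subtract circle equations pairwise → linear system) gives (x, y) ≈ (-84.2, -74.9).
Distances from that point to each station vs reported:
  P: calculated 34.8 vs reported 34.8 → residual 0.0 km
  Q: calculated 247.3 vs reported 247.3 → residual 0.0 km
  R: calculated 200.0 vs reported 266.9 → residual 66.9 km
  S: calculated 223.0 vs reported 223.0 → residual 0.0 km
P, Q, S are mutually consistent (residuals ≈ 0); R is off by 66.9 km.

R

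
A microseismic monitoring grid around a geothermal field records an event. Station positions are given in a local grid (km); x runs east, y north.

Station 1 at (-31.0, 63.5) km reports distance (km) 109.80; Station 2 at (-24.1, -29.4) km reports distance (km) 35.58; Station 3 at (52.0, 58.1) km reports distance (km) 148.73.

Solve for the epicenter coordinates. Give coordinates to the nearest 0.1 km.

Circle about each station: (x + 31.0)² + (y − 63.5)² = 109.80²; (x + 24.1)² + (y + 29.4)² = 35.58²; (x − 52.0)² + (y − 58.1)² = 148.73².
Subtracting pairs of circle equations eliminates x²+y² and gives linear equations (the radical axes):
13.8 x − 185.8 y = 7242.02
166.0 x − 10.8 y = -8978.21
Solving the 2×2 system: x ≈ -56.9, y ≈ -43.2 km.

(-56.9, -43.2)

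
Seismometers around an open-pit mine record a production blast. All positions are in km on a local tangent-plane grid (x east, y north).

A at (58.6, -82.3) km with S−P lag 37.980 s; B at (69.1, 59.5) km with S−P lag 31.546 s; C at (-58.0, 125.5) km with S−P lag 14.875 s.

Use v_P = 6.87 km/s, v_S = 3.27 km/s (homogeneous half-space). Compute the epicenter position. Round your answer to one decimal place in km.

Distance from S−P lag: d = Δt · v_P v_S / (v_P − v_S) = Δt · (6.87·3.27)/(6.87−3.27) ≈ 6.2402·Δt.
So d_A = 237.00, d_B = 196.85, d_C = 92.82 km.
Circle about each station: (x − 58.6)² + (y + 82.3)² = 237.00²; (x − 69.1)² + (y − 59.5)² = 196.85²; (x + 58.0)² + (y − 125.5)² = 92.82².
Subtracting the A equation from the B and C equations removes the quadratic terms:
21.0 x + 283.6 y = 15526.89
-233.2 x + 415.6 y = 56460.45
Solving the 2×2 system: x ≈ -127.7, y ≈ 64.2 km.

(-127.7, 64.2)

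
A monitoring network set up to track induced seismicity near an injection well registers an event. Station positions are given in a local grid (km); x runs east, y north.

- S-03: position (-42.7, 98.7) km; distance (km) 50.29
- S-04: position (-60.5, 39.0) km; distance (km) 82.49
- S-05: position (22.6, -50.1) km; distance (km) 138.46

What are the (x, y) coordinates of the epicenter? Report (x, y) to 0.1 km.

6.3 km east, 87.4 km north

Circle about each station: (x + 42.7)² + (y − 98.7)² = 50.29²; (x + 60.5)² + (y − 39.0)² = 82.49²; (x − 22.6)² + (y + 50.1)² = 138.46².
Subtracting the S-03 equation from the S-04 and S-05 equations removes the quadratic terms:
-35.6 x − 119.4 y = -10659.25
130.6 x − 297.6 y = -25186.30
Solving the 2×2 system: x ≈ 6.3, y ≈ 87.4 km.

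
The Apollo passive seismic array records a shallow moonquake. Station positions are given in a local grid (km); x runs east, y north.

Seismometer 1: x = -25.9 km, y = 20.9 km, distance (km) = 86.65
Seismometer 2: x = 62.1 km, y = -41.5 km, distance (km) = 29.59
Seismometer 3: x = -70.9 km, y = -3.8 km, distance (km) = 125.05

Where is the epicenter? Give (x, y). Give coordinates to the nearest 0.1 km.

53.8 km east, -13.1 km north

Circle about each station: (x + 25.9)² + (y − 20.9)² = 86.65²; (x − 62.1)² + (y + 41.5)² = 29.59²; (x + 70.9)² + (y + 3.8)² = 125.05².
Subtracting pairs of circle equations eliminates x²+y² and gives linear equations (the radical axes):
176.0 x − 124.8 y = 11103.69
-90.0 x − 49.4 y = -4195.65
Solving the 2×2 system: x ≈ 53.8, y ≈ -13.1 km.
Check against Seismometer 1 (with the unrounded x, y): √((x + 25.9)²+(y − 20.9)²) = 86.65 ≈ 86.65 km. ✓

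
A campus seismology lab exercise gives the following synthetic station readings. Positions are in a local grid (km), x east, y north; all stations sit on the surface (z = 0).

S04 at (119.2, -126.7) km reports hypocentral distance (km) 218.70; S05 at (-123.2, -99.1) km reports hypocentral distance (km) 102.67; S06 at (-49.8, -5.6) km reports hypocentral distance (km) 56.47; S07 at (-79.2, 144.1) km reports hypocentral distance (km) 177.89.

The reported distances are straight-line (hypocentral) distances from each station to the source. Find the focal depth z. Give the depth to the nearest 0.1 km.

Each station gives a sphere (x−x_i)² + (y−y_i)² + z² = d_i² (stations at z=0).
Subtracting the S04 sphere from S05 and S06: z² cancels, leaving linear equations in x and y:
-484.8 x + 55.2 y = 32026.08
-338.0 x + 242.2 y = 16890.70
Solving: x ≈ -69.100, y ≈ -26.693 km (keep extra digits for the depth step; rounded: -69.1, -26.7).
Then from the S04 sphere: z² = 218.70² − (x − 119.2)² − (y + 126.7)² with x = -69.100, y = -26.693, so z ≈ 48.697 ≈ 48.7 km.

z ≈ 48.7 km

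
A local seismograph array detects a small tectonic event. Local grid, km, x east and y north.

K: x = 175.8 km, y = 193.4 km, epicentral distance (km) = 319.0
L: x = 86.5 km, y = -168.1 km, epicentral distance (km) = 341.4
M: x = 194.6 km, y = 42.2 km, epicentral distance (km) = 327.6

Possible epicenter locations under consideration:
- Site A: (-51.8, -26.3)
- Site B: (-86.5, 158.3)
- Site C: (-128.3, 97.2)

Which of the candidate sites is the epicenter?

For each candidate, compare |candidate − station| to the reported distance:
Site A: residuals K 2.7, L 143.3, M 71.9 → max 143.3 km
Site B: residuals K 54.4, L 28.0, M 23.5 → max 54.4 km
Site C: residuals K 0.0, L 0.0, M 0.0 → max 0.0 km
Only Site C has all residuals ≈ 0.

Site C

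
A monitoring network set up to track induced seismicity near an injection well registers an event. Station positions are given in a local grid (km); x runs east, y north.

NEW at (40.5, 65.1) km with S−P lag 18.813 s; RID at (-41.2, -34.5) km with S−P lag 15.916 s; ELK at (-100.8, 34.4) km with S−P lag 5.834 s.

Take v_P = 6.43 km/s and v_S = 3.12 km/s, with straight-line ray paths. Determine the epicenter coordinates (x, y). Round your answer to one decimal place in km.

Distance from S−P lag: d = Δt · v_P v_S / (v_P − v_S) = Δt · (6.43·3.12)/(6.43−3.12) ≈ 6.0609·Δt.
So d_NEW = 114.02, d_RID = 96.47, d_ELK = 35.36 km.
Circle about each station: (x − 40.5)² + (y − 65.1)² = 114.02²; (x + 41.2)² + (y + 34.5)² = 96.47²; (x + 100.8)² + (y − 34.4)² = 35.36².
Subtracting pairs of circle equations eliminates x²+y² and gives linear equations (the radical axes):
-163.4 x − 199.2 y = 703.53
-282.6 x − 61.4 y = 17215.97
Solving the 2×2 system: x ≈ -73.2, y ≈ 56.5 km.
Check against NEW (with the unrounded x, y): √((x − 40.5)²+(y − 65.1)²) = 114.02 ≈ 114.02 km. ✓

(-73.2, 56.5)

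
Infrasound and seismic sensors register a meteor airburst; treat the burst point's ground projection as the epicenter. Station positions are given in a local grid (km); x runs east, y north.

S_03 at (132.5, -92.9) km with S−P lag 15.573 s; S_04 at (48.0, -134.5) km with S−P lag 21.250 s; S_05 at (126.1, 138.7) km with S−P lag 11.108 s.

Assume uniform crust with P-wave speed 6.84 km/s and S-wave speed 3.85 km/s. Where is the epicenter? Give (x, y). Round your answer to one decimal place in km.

109.4 km east, 42.3 km north

Distance from S−P lag: d = Δt · v_P v_S / (v_P − v_S) = Δt · (6.84·3.85)/(6.84−3.85) ≈ 8.8074·Δt.
So d_S_03 = 137.16, d_S_04 = 187.16, d_S_05 = 97.83 km.
Circle about each station: (x − 132.5)² + (y + 92.9)² = 137.16²; (x − 48.0)² + (y + 134.5)² = 187.16²; (x − 126.1)² + (y − 138.7)² = 97.83².
Subtracting the S_03 equation from the S_04 and S_05 equations removes the quadratic terms:
-169.0 x − 83.2 y = -22008.41
-12.8 x + 463.2 y = 18194.40
Solving the 2×2 system: x ≈ 109.4, y ≈ 42.3 km.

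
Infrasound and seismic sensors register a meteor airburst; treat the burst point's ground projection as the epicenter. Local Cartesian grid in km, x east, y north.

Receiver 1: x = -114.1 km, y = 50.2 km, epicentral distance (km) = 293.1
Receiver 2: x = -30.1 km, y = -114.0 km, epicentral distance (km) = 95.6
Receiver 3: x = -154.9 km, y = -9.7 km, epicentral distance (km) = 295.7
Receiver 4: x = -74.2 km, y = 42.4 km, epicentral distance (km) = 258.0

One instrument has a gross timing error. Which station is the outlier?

Solve using three stations at a time. Using Receiver 1, Receiver 3, Receiver 4 (subtract circle equations pairwise → linear system) gives (x, y) ≈ (112.7, -135.4).
Distances from that point to each station vs reported:
  Receiver 1: calculated 293.1 vs reported 293.1 → residual 0.0 km
  Receiver 2: calculated 144.4 vs reported 95.6 → residual 48.8 km
  Receiver 3: calculated 295.7 vs reported 295.7 → residual 0.0 km
  Receiver 4: calculated 258.0 vs reported 258.0 → residual 0.0 km
Receiver 1, Receiver 3, Receiver 4 are mutually consistent (residuals ≈ 0); Receiver 2 is off by 48.8 km.

Receiver 2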